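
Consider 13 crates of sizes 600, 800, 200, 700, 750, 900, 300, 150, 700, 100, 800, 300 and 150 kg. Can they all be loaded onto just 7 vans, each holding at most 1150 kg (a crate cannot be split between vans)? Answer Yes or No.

Yes

A valid assignment using 7 vans:
  van 1: 900 + 200 = 1100
  van 2: 800 + 300 = 1100
  van 3: 800 + 300 = 1100
  van 4: 750 + 150 + 150 + 100 = 1150
  van 5: 700 = 700
  van 6: 700 = 700
  van 7: 600 = 600
Every load is within 1150 kg, so 7 vans suffice.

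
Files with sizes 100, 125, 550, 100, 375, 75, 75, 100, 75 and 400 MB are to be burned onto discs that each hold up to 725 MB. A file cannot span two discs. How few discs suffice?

Total = 550 + 400 + 375 + 125 + 100 + 100 + 100 + 75 + 75 + 75 = 1975 MB.
Lower bound: ⌈1975/725⌉ = 3 discs.
A packing using 3 discs:
  disc 1: 550 + 125 = 675
  disc 2: 400 + 100 + 100 + 100 = 700
  disc 3: 375 + 75 + 75 + 75 = 600
This matches the lower bound, so 3 is optimal.

3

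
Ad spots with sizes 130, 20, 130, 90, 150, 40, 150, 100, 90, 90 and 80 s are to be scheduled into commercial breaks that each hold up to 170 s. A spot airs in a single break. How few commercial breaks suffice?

8

Total = 150 + 150 + 130 + 130 + 100 + 90 + 90 + 90 + 80 + 40 + 20 = 1070 s.
Lower bound: ⌈1070/170⌉ = 7 commercial breaks.
Also, 8 ad spots each exceed 85 s, and no two of those can share a break, so at least 8 commercial breaks are needed.
A packing using 8 commercial breaks:
  break 1: 150 + 20 = 170
  break 2: 150 = 150
  break 3: 130 + 40 = 170
  break 4: 130 = 130
  break 5: 100 = 100
  break 6: 90 + 80 = 170
  break 7: 90 = 90
  break 8: 90 = 90
This matches the lower bound, so 8 is optimal.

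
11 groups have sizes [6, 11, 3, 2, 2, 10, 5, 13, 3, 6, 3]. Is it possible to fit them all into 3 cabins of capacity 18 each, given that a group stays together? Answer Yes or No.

No

Total = 64; ⌈64/18⌉ = 4.
At least 4 cabins are required, but only 3 are allowed.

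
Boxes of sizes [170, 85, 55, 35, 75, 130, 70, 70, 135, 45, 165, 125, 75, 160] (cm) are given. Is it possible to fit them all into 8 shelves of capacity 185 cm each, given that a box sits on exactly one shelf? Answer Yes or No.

No

Total = 1395 cm; ⌈1395/185⌉ = 8.
The bound of 8 does not rule out 8, but exhaustive search shows no assignment into 8 shelves of capacity 185 cm exists — the minimum is 9.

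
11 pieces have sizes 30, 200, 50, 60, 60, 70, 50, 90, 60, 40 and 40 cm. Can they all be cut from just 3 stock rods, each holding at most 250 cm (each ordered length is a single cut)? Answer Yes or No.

Yes

A valid assignment using 3 stock rods:
  stock rod 1: 200 + 50 = 250
  stock rod 2: 90 + 70 + 60 + 30 = 250
  stock rod 3: 60 + 60 + 50 + 40 + 40 = 250
Every load is within 250 cm, so 3 stock rods suffice.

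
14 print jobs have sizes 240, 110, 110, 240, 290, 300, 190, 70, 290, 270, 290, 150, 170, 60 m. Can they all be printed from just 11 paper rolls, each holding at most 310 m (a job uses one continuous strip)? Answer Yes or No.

Yes

A valid assignment using 10 paper rolls:
  roll 1: 300 = 300
  roll 2: 290 = 290
  roll 3: 290 = 290
  roll 4: 290 = 290
  roll 5: 270 = 270
  roll 6: 240 + 70 = 310
  roll 7: 240 + 60 = 300
  roll 8: 190 + 110 = 300
  roll 9: 170 + 110 = 280
  roll 10: 150 = 150
That uses only 10 ≤ 11, so 11 paper rolls are enough.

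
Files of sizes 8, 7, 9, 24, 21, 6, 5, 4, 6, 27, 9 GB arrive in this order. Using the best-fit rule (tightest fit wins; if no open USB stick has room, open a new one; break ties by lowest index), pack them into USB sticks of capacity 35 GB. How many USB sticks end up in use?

4

  8 → USB stick 1 (new)  [load 8/35]
  7 → USB stick 1  [load 15/35]
  9 → USB stick 1  [load 24/35]
  24 → USB stick 2 (new)  [load 24/35]
  21 → USB stick 3 (new)  [load 21/35]
  6 → USB stick 1  [load 30/35]
  5 → USB stick 1  [load 35/35]
  4 → USB stick 2  [load 28/35]
  6 → USB stick 2  [load 34/35]
  27 → USB stick 4 (new)  [load 27/35]
  9 → USB stick 3  [load 30/35]
4 USB sticks opened.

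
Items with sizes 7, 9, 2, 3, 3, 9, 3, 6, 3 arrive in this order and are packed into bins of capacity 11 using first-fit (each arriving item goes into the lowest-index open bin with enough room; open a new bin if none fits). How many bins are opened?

5

  7 → bin 1 (new)  [load 7/11]
  9 → bin 2 (new)  [load 9/11]
  2 → bin 1  [load 9/11]
  3 → bin 3 (new)  [load 3/11]
  3 → bin 3  [load 6/11]
  9 → bin 4 (new)  [load 9/11]
  3 → bin 3  [load 9/11]
  6 → bin 5 (new)  [load 6/11]
  3 → bin 5  [load 9/11]
5 bins opened.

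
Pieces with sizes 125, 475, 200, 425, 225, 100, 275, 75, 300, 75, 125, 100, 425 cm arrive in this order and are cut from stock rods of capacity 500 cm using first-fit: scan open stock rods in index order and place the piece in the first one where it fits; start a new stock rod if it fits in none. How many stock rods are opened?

  125 → stock rod 1 (new)  [load 125/500]
  475 → stock rod 2 (new)  [load 475/500]
  200 → stock rod 1  [load 325/500]
  425 → stock rod 3 (new)  [load 425/500]
  225 → stock rod 4 (new)  [load 225/500]
  100 → stock rod 1  [load 425/500]
  275 → stock rod 4  [load 500/500]
  75 → stock rod 1  [load 500/500]
  300 → stock rod 5 (new)  [load 300/500]
  75 → stock rod 3  [load 500/500]
  125 → stock rod 5  [load 425/500]
  100 → stock rod 6 (new)  [load 100/500]
  425 → stock rod 7 (new)  [load 425/500]
7 stock rods opened.

7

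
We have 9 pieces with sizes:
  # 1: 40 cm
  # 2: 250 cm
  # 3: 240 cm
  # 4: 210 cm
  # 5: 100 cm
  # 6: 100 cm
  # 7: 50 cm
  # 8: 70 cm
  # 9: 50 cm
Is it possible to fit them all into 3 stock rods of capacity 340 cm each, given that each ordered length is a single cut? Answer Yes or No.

Total = 1110 cm; ⌈1110/340⌉ = 4.
At least 4 stock rods are required, but only 3 are allowed.

No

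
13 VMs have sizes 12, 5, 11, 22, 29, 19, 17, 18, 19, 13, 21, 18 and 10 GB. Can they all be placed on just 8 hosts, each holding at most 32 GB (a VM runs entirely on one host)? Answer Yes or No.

A valid assignment using 8 hosts:
  host 1: 29 = 29
  host 2: 22 + 10 = 32
  host 3: 21 + 11 = 32
  host 4: 19 + 13 = 32
  host 5: 19 + 12 = 31
  host 6: 18 + 5 = 23
  host 7: 18 = 18
  host 8: 17 = 17
Every load is within 32 GB, so 8 hosts suffice.

Yes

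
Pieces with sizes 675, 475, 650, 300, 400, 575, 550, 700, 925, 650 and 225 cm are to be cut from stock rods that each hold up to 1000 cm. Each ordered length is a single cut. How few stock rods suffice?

8

Total = 925 + 700 + 675 + 650 + 650 + 575 + 550 + 475 + 400 + 300 + 225 = 6125 cm.
Lower bound: ⌈6125/1000⌉ = 7 stock rods.
A packing using 8 stock rods:
  stock rod 1: 925 = 925
  stock rod 2: 700 + 300 = 1000
  stock rod 3: 675 + 225 = 900
  stock rod 4: 650 = 650
  stock rod 5: 650 = 650
  stock rod 6: 575 + 400 = 975
  stock rod 7: 550 = 550
  stock rod 8: 475 = 475
No arrangement into 7 stock rods stays within capacity, so 8 is optimal.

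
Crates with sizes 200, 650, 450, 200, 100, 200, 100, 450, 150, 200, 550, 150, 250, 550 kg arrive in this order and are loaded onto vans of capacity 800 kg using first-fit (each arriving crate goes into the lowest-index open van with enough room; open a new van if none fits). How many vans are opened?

  200 → van 1 (new)  [load 200/800]
  650 → van 2 (new)  [load 650/800]
  450 → van 1  [load 650/800]
  200 → van 3 (new)  [load 200/800]
  100 → van 1  [load 750/800]
  200 → van 3  [load 400/800]
  100 → van 2  [load 750/800]
  450 → van 4 (new)  [load 450/800]
  150 → van 3  [load 550/800]
  200 → van 3  [load 750/800]
  550 → van 5 (new)  [load 550/800]
  150 → van 4  [load 600/800]
  250 → van 5  [load 800/800]
  550 → van 6 (new)  [load 550/800]
6 vans opened.

6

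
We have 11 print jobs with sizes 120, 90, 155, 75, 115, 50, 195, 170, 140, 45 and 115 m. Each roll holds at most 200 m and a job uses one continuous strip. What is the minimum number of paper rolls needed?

8

Total = 195 + 170 + 155 + 140 + 120 + 115 + 115 + 90 + 75 + 50 + 45 = 1270 m.
Lower bound: ⌈1270/200⌉ = 7 paper rolls.
A packing using 8 paper rolls:
  roll 1: 195 = 195
  roll 2: 170 = 170
  roll 3: 155 + 45 = 200
  roll 4: 140 + 50 = 190
  roll 5: 120 + 75 = 195
  roll 6: 115 = 115
  roll 7: 115 = 115
  roll 8: 90 = 90
No arrangement into 7 paper rolls stays within capacity, so 8 is optimal.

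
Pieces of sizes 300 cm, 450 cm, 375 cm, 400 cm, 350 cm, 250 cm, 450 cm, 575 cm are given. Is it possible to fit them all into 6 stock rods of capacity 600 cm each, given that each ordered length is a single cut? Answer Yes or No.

Total = 3150 cm; ⌈3150/600⌉ = 6.
The bound of 6 does not rule out 6, but exhaustive search shows no assignment into 6 stock rods of capacity 600 cm exists — the minimum is 7.

No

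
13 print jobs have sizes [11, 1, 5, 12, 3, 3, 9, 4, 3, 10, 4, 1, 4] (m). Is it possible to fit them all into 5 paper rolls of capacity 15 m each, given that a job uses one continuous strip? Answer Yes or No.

Yes

A valid assignment using 5 paper rolls:
  roll 1: 12 + 3 = 15
  roll 2: 11 + 4 = 15
  roll 3: 10 + 5 = 15
  roll 4: 9 + 4 + 1 + 1 = 15
  roll 5: 4 + 3 + 3 = 10
Every load is within 15 m, so 5 paper rolls suffice.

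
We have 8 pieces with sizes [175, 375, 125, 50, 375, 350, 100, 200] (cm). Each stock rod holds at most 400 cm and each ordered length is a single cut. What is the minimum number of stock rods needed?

5

Total = 375 + 375 + 350 + 200 + 175 + 125 + 100 + 50 = 1750 cm.
Lower bound: ⌈1750/400⌉ = 5 stock rods.
A packing using 5 stock rods:
  stock rod 1: 375 = 375
  stock rod 2: 375 = 375
  stock rod 3: 350 + 50 = 400
  stock rod 4: 200 + 175 = 375
  stock rod 5: 125 + 100 = 225
This matches the lower bound, so 5 is optimal.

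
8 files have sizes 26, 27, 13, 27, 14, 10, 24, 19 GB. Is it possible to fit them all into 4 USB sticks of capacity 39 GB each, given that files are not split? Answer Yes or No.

No

Total = 160 GB; ⌈160/39⌉ = 5.
At least 5 USB sticks are required, but only 4 are allowed.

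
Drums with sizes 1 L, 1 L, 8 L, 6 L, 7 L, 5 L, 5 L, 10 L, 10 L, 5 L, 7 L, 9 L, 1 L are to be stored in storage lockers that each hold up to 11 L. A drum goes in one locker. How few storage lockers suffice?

8

Total = 10 + 10 + 9 + 8 + 7 + 7 + 6 + 5 + 5 + 5 + 1 + 1 + 1 = 75 L.
Lower bound: ⌈75/11⌉ = 7 storage lockers.
A packing using 8 storage lockers:
  locker 1: 10 + 1 = 11
  locker 2: 10 + 1 = 11
  locker 3: 9 + 1 = 10
  locker 4: 8 = 8
  locker 5: 7 = 7
  locker 6: 7 = 7
  locker 7: 6 + 5 = 11
  locker 8: 5 + 5 = 10
No arrangement into 7 storage lockers stays within capacity, so 8 is optimal.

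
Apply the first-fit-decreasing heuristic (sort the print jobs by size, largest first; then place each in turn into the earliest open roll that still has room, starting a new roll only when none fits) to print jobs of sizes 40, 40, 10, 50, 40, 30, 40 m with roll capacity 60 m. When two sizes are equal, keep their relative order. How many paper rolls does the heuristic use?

6

Sorted descending: 50, 40, 40, 40, 40, 30, 10.
  50 → roll 1 (new)  [load 50/60]
  40 → roll 2 (new)  [load 40/60]
  40 → roll 3 (new)  [load 40/60]
  40 → roll 4 (new)  [load 40/60]
  40 → roll 5 (new)  [load 40/60]
  30 → roll 6 (new)  [load 30/60]
  10 → roll 1  [load 60/60]
6 paper rolls opened.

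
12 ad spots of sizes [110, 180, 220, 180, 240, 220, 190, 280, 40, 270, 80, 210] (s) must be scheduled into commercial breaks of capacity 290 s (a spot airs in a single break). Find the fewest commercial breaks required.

Total = 280 + 270 + 240 + 220 + 220 + 210 + 190 + 180 + 180 + 110 + 80 + 40 = 2220 s.
Lower bound: ⌈2220/290⌉ = 8 commercial breaks.
Also, 9 ad spots each exceed 145 s, and no two of those can share a break, so at least 9 commercial breaks are needed.
A packing using 9 commercial breaks:
  break 1: 280 = 280
  break 2: 270 = 270
  break 3: 240 + 40 = 280
  break 4: 220 = 220
  break 5: 220 = 220
  break 6: 210 + 80 = 290
  break 7: 190 = 190
  break 8: 180 + 110 = 290
  break 9: 180 = 180
This matches the lower bound, so 9 is optimal.

9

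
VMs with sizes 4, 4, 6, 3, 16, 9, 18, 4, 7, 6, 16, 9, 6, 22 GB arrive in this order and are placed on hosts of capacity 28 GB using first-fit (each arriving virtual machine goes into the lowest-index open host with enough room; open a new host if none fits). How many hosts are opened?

5

  4 → host 1 (new)  [load 4/28]
  4 → host 1  [load 8/28]
  6 → host 1  [load 14/28]
  3 → host 1  [load 17/28]
  16 → host 2 (new)  [load 16/28]
  9 → host 1  [load 26/28]
  18 → host 3 (new)  [load 18/28]
  4 → host 2  [load 20/28]
  7 → host 2  [load 27/28]
  6 → host 3  [load 24/28]
  16 → host 4 (new)  [load 16/28]
  9 → host 4  [load 25/28]
  6 → host 5 (new)  [load 6/28]
  22 → host 5  [load 28/28]
5 hosts opened.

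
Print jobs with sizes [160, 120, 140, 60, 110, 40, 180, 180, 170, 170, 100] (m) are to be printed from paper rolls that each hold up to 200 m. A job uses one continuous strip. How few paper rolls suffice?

9

Total = 180 + 180 + 170 + 170 + 160 + 140 + 120 + 110 + 100 + 60 + 40 = 1430 m.
Lower bound: ⌈1430/200⌉ = 8 paper rolls.
A packing using 9 paper rolls:
  roll 1: 180 = 180
  roll 2: 180 = 180
  roll 3: 170 = 170
  roll 4: 170 = 170
  roll 5: 160 + 40 = 200
  roll 6: 140 + 60 = 200
  roll 7: 120 = 120
  roll 8: 110 = 110
  roll 9: 100 = 100
No arrangement into 8 paper rolls stays within capacity, so 9 is optimal.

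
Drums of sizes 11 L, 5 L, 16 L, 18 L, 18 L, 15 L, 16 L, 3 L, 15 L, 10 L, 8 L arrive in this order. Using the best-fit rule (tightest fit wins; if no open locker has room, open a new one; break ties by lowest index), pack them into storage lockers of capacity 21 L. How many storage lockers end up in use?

8

  11 → locker 1 (new)  [load 11/21]
  5 → locker 1  [load 16/21]
  16 → locker 2 (new)  [load 16/21]
  18 → locker 3 (new)  [load 18/21]
  18 → locker 4 (new)  [load 18/21]
  15 → locker 5 (new)  [load 15/21]
  16 → locker 6 (new)  [load 16/21]
  3 → locker 3  [load 21/21]
  15 → locker 7 (new)  [load 15/21]
  10 → locker 8 (new)  [load 10/21]
  8 → locker 8  [load 18/21]
8 storage lockers opened.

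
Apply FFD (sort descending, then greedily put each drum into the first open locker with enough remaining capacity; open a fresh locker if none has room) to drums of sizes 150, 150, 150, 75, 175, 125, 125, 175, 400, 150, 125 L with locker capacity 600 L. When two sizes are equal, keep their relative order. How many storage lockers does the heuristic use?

4

Sorted descending: 400, 175, 175, 150, 150, 150, 150, 125, 125, 125, 75.
  400 → locker 1 (new)  [load 400/600]
  175 → locker 1  [load 575/600]
  175 → locker 2 (new)  [load 175/600]
  150 → locker 2  [load 325/600]
  150 → locker 2  [load 475/600]
  150 → locker 3 (new)  [load 150/600]
  150 → locker 3  [load 300/600]
  125 → locker 2  [load 600/600]
  125 → locker 3  [load 425/600]
  125 → locker 3  [load 550/600]
  75 → locker 4 (new)  [load 75/600]
4 storage lockers opened.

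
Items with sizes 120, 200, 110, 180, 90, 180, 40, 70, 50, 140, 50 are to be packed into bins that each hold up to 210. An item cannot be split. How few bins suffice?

Total = 200 + 180 + 180 + 140 + 120 + 110 + 90 + 70 + 50 + 50 + 40 = 1230.
Lower bound: ⌈1230/210⌉ = 6 bins.
A packing using 7 bins:
  bin 1: 200 = 200
  bin 2: 180 = 180
  bin 3: 180 = 180
  bin 4: 140 + 70 = 210
  bin 5: 120 + 90 = 210
  bin 6: 110 + 50 + 50 = 210
  bin 7: 40 = 40
No arrangement into 6 bins stays within capacity, so 7 is optimal.

7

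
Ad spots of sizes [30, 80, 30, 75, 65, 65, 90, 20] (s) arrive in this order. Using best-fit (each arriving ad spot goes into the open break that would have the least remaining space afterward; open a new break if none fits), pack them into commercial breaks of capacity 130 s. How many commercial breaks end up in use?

4

  30 → break 1 (new)  [load 30/130]
  80 → break 1  [load 110/130]
  30 → break 2 (new)  [load 30/130]
  75 → break 2  [load 105/130]
  65 → break 3 (new)  [load 65/130]
  65 → break 3  [load 130/130]
  90 → break 4 (new)  [load 90/130]
  20 → break 1  [load 130/130]
4 commercial breaks opened.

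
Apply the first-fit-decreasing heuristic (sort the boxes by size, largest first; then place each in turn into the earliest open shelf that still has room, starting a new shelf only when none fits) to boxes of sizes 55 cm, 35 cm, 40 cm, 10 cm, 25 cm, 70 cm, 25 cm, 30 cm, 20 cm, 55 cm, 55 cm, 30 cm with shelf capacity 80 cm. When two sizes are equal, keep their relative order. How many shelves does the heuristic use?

6

Sorted descending: 70, 55, 55, 55, 40, 35, 30, 30, 25, 25, 20, 10.
  70 → shelf 1 (new)  [load 70/80]
  55 → shelf 2 (new)  [load 55/80]
  55 → shelf 3 (new)  [load 55/80]
  55 → shelf 4 (new)  [load 55/80]
  40 → shelf 5 (new)  [load 40/80]
  35 → shelf 5  [load 75/80]
  30 → shelf 6 (new)  [load 30/80]
  30 → shelf 6  [load 60/80]
  25 → shelf 2  [load 80/80]
  25 → shelf 3  [load 80/80]
  20 → shelf 4  [load 75/80]
  10 → shelf 1  [load 80/80]
6 shelves opened.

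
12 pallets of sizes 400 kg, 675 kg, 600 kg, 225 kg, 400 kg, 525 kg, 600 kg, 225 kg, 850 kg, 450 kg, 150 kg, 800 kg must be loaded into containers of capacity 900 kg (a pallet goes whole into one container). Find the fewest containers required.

8

Total = 850 + 800 + 675 + 600 + 600 + 525 + 450 + 400 + 400 + 225 + 225 + 150 = 5900 kg.
Lower bound: ⌈5900/900⌉ = 7 containers.
A packing using 8 containers:
  container 1: 850 = 850
  container 2: 800 = 800
  container 3: 675 + 225 = 900
  container 4: 600 + 225 = 825
  container 5: 600 + 150 = 750
  container 6: 525 = 525
  container 7: 450 + 400 = 850
  container 8: 400 = 400
No arrangement into 7 containers stays within capacity, so 8 is optimal.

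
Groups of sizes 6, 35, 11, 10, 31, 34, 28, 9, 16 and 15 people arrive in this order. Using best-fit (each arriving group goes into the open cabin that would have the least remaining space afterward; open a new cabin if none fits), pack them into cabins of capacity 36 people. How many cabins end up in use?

  6 → cabin 1 (new)  [load 6/36]
  35 → cabin 2 (new)  [load 35/36]
  11 → cabin 1  [load 17/36]
  10 → cabin 1  [load 27/36]
  31 → cabin 3 (new)  [load 31/36]
  34 → cabin 4 (new)  [load 34/36]
  28 → cabin 5 (new)  [load 28/36]
  9 → cabin 1  [load 36/36]
  16 → cabin 6 (new)  [load 16/36]
  15 → cabin 6  [load 31/36]
6 cabins opened.

6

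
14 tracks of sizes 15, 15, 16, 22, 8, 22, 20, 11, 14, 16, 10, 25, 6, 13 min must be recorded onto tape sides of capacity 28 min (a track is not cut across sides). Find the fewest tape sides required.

9

Total = 25 + 22 + 22 + 20 + 16 + 16 + 15 + 15 + 14 + 13 + 11 + 10 + 8 + 6 = 213 min.
Lower bound: ⌈213/28⌉ = 8 tape sides.
A packing using 9 tape sides:
  side 1: 25 = 25
  side 2: 22 + 6 = 28
  side 3: 22 = 22
  side 4: 20 + 8 = 28
  side 5: 16 + 11 = 27
  side 6: 16 + 10 = 26
  side 7: 15 + 13 = 28
  side 8: 15 = 15
  side 9: 14 = 14
No arrangement into 8 tape sides stays within capacity, so 9 is optimal.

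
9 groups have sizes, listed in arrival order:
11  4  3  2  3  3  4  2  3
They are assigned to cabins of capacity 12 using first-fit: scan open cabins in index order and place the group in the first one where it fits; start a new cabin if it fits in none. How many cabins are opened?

  11 → cabin 1 (new)  [load 11/12]
  4 → cabin 2 (new)  [load 4/12]
  3 → cabin 2  [load 7/12]
  2 → cabin 2  [load 9/12]
  3 → cabin 2  [load 12/12]
  3 → cabin 3 (new)  [load 3/12]
  4 → cabin 3  [load 7/12]
  2 → cabin 3  [load 9/12]
  3 → cabin 3  [load 12/12]
3 cabins opened.

3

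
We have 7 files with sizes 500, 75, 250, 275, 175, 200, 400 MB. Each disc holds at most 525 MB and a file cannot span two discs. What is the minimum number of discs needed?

Total = 500 + 400 + 275 + 250 + 200 + 175 + 75 = 1875 MB.
Lower bound: ⌈1875/525⌉ = 4 discs.
A packing using 4 discs:
  disc 1: 500 = 500
  disc 2: 400 + 75 = 475
  disc 3: 275 + 250 = 525
  disc 4: 200 + 175 = 375
This matches the lower bound, so 4 is optimal.

4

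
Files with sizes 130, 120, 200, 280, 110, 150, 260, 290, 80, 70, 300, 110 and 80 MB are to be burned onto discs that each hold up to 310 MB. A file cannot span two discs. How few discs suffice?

Total = 300 + 290 + 280 + 260 + 200 + 150 + 130 + 120 + 110 + 110 + 80 + 80 + 70 = 2180 MB.
Lower bound: ⌈2180/310⌉ = 8 discs.
A packing using 8 discs:
  disc 1: 300 = 300
  disc 2: 290 = 290
  disc 3: 280 = 280
  disc 4: 260 = 260
  disc 5: 200 + 110 = 310
  disc 6: 150 + 130 = 280
  disc 7: 120 + 110 + 80 = 310
  disc 8: 80 + 70 = 150
This matches the lower bound, so 8 is optimal.

8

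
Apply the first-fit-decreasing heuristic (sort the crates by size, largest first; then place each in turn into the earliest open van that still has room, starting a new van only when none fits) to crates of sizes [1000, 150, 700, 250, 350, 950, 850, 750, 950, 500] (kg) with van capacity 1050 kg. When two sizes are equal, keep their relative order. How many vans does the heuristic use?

7

Sorted descending: 1000, 950, 950, 850, 750, 700, 500, 350, 250, 150.
  1000 → van 1 (new)  [load 1000/1050]
  950 → van 2 (new)  [load 950/1050]
  950 → van 3 (new)  [load 950/1050]
  850 → van 4 (new)  [load 850/1050]
  750 → van 5 (new)  [load 750/1050]
  700 → van 6 (new)  [load 700/1050]
  500 → van 7 (new)  [load 500/1050]
  350 → van 6  [load 1050/1050]
  250 → van 5  [load 1000/1050]
  150 → van 4  [load 1000/1050]
7 vans opened.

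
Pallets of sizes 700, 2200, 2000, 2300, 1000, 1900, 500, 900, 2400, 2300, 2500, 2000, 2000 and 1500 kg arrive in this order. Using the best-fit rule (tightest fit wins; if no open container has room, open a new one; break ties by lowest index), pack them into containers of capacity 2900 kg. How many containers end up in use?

10

  700 → container 1 (new)  [load 700/2900]
  2200 → container 1  [load 2900/2900]
  2000 → container 2 (new)  [load 2000/2900]
  2300 → container 3 (new)  [load 2300/2900]
  1000 → container 4 (new)  [load 1000/2900]
  1900 → container 4  [load 2900/2900]
  500 → container 3  [load 2800/2900]
  900 → container 2  [load 2900/2900]
  2400 → container 5 (new)  [load 2400/2900]
  2300 → container 6 (new)  [load 2300/2900]
  2500 → container 7 (new)  [load 2500/2900]
  2000 → container 8 (new)  [load 2000/2900]
  2000 → container 9 (new)  [load 2000/2900]
  1500 → container 10 (new)  [load 1500/2900]
10 containers opened.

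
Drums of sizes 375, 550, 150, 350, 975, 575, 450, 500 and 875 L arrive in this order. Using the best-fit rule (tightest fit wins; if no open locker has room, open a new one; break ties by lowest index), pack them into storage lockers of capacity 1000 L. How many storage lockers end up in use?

  375 → locker 1 (new)  [load 375/1000]
  550 → locker 1  [load 925/1000]
  150 → locker 2 (new)  [load 150/1000]
  350 → locker 2  [load 500/1000]
  975 → locker 3 (new)  [load 975/1000]
  575 → locker 4 (new)  [load 575/1000]
  450 → locker 2  [load 950/1000]
  500 → locker 5 (new)  [load 500/1000]
  875 → locker 6 (new)  [load 875/1000]
6 storage lockers opened.

6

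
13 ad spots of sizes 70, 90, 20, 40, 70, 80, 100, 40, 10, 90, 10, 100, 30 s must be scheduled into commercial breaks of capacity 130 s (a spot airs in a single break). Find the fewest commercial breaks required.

7

Total = 100 + 100 + 90 + 90 + 80 + 70 + 70 + 40 + 40 + 30 + 20 + 10 + 10 = 750 s.
Lower bound: ⌈750/130⌉ = 6 commercial breaks.
Also, 7 ad spots each exceed 65 s, and no two of those can share a break, so at least 7 commercial breaks are needed.
A packing using 7 commercial breaks:
  break 1: 100 + 30 = 130
  break 2: 100 + 20 + 10 = 130
  break 3: 90 + 40 = 130
  break 4: 90 + 40 = 130
  break 5: 80 + 10 = 90
  break 6: 70 = 70
  break 7: 70 = 70
This matches the lower bound, so 7 is optimal.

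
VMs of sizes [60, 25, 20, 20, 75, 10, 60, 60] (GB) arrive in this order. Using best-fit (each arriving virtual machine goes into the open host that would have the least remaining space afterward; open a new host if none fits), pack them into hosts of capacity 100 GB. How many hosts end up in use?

  60 → host 1 (new)  [load 60/100]
  25 → host 1  [load 85/100]
  20 → host 2 (new)  [load 20/100]
  20 → host 2  [load 40/100]
  75 → host 3 (new)  [load 75/100]
  10 → host 1  [load 95/100]
  60 → host 2  [load 100/100]
  60 → host 4 (new)  [load 60/100]
4 hosts opened.

4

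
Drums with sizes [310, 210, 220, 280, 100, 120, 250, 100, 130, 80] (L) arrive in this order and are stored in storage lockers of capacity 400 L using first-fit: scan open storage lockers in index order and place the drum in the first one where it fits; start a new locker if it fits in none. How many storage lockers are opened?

5

  310 → locker 1 (new)  [load 310/400]
  210 → locker 2 (new)  [load 210/400]
  220 → locker 3 (new)  [load 220/400]
  280 → locker 4 (new)  [load 280/400]
  100 → locker 2  [load 310/400]
  120 → locker 3  [load 340/400]
  250 → locker 5 (new)  [load 250/400]
  100 → locker 4  [load 380/400]
  130 → locker 5  [load 380/400]
  80 → locker 1  [load 390/400]
5 storage lockers opened.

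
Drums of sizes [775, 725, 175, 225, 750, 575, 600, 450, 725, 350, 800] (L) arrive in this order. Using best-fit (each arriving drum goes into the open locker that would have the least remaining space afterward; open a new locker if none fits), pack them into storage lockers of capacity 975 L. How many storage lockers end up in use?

8

  775 → locker 1 (new)  [load 775/975]
  725 → locker 2 (new)  [load 725/975]
  175 → locker 1  [load 950/975]
  225 → locker 2  [load 950/975]
  750 → locker 3 (new)  [load 750/975]
  575 → locker 4 (new)  [load 575/975]
  600 → locker 5 (new)  [load 600/975]
  450 → locker 6 (new)  [load 450/975]
  725 → locker 7 (new)  [load 725/975]
  350 → locker 5  [load 950/975]
  800 → locker 8 (new)  [load 800/975]
8 storage lockers opened.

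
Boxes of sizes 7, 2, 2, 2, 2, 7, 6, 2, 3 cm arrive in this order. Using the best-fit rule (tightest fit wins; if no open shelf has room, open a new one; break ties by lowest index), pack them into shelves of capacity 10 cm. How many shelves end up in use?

4

  7 → shelf 1 (new)  [load 7/10]
  2 → shelf 1  [load 9/10]
  2 → shelf 2 (new)  [load 2/10]
  2 → shelf 2  [load 4/10]
  2 → shelf 2  [load 6/10]
  7 → shelf 3 (new)  [load 7/10]
  6 → shelf 4 (new)  [load 6/10]
  2 → shelf 3  [load 9/10]
  3 → shelf 2  [load 9/10]
4 shelves opened.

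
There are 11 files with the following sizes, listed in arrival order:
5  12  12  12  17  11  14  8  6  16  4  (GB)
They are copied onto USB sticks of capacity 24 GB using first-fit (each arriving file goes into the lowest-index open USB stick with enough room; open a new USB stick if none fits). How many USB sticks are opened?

6

  5 → USB stick 1 (new)  [load 5/24]
  12 → USB stick 1  [load 17/24]
  12 → USB stick 2 (new)  [load 12/24]
  12 → USB stick 2  [load 24/24]
  17 → USB stick 3 (new)  [load 17/24]
  11 → USB stick 4 (new)  [load 11/24]
  14 → USB stick 5 (new)  [load 14/24]
  8 → USB stick 4  [load 19/24]
  6 → USB stick 1  [load 23/24]
  16 → USB stick 6 (new)  [load 16/24]
  4 → USB stick 3  [load 21/24]
6 USB sticks opened.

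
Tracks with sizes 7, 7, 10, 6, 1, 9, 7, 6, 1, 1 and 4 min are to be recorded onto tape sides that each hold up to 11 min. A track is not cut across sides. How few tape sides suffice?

7

Total = 10 + 9 + 7 + 7 + 7 + 6 + 6 + 4 + 1 + 1 + 1 = 59 min.
Lower bound: ⌈59/11⌉ = 6 tape sides.
Also, 7 tracks each exceed 11/2 min, and no two of those can share a side, so at least 7 tape sides are needed.
A packing using 7 tape sides:
  side 1: 10 + 1 = 11
  side 2: 9 + 1 + 1 = 11
  side 3: 7 + 4 = 11
  side 4: 7 = 7
  side 5: 7 = 7
  side 6: 6 = 6
  side 7: 6 = 6
This matches the lower bound, so 7 is optimal.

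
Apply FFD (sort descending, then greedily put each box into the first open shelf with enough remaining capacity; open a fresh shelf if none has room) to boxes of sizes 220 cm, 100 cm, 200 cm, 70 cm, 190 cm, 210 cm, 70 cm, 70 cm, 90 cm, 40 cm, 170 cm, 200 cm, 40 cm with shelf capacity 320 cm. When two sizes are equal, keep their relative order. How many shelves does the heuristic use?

Sorted descending: 220, 210, 200, 200, 190, 170, 100, 90, 70, 70, 70, 40, 40.
  220 → shelf 1 (new)  [load 220/320]
  210 → shelf 2 (new)  [load 210/320]
  200 → shelf 3 (new)  [load 200/320]
  200 → shelf 4 (new)  [load 200/320]
  190 → shelf 5 (new)  [load 190/320]
  170 → shelf 6 (new)  [load 170/320]
  100 → shelf 1  [load 320/320]
  90 → shelf 2  [load 300/320]
  70 → shelf 3  [load 270/320]
  70 → shelf 4  [load 270/320]
  70 → shelf 5  [load 260/320]
  40 → shelf 3  [load 310/320]
  40 → shelf 4  [load 310/320]
6 shelves opened.

6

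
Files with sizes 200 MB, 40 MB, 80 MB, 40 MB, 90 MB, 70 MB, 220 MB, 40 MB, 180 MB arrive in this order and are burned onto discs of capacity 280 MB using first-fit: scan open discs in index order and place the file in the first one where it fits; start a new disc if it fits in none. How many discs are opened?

4

  200 → disc 1 (new)  [load 200/280]
  40 → disc 1  [load 240/280]
  80 → disc 2 (new)  [load 80/280]
  40 → disc 1  [load 280/280]
  90 → disc 2  [load 170/280]
  70 → disc 2  [load 240/280]
  220 → disc 3 (new)  [load 220/280]
  40 → disc 2  [load 280/280]
  180 → disc 4 (new)  [load 180/280]
4 discs opened.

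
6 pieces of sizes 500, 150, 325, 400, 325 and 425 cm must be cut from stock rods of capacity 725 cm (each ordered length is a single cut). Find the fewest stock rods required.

4

Total = 500 + 425 + 400 + 325 + 325 + 150 = 2125 cm.
Lower bound: ⌈2125/725⌉ = 3 stock rods.
A packing using 4 stock rods:
  stock rod 1: 500 + 150 = 650
  stock rod 2: 425 = 425
  stock rod 3: 400 + 325 = 725
  stock rod 4: 325 = 325
No arrangement into 3 stock rods stays within capacity, so 4 is optimal.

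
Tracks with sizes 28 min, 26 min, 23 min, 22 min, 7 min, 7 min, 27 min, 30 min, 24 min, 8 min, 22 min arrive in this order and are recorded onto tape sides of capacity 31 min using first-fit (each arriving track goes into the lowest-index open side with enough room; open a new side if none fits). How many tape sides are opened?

  28 → side 1 (new)  [load 28/31]
  26 → side 2 (new)  [load 26/31]
  23 → side 3 (new)  [load 23/31]
  22 → side 4 (new)  [load 22/31]
  7 → side 3  [load 30/31]
  7 → side 4  [load 29/31]
  27 → side 5 (new)  [load 27/31]
  30 → side 6 (new)  [load 30/31]
  24 → side 7 (new)  [load 24/31]
  8 → side 8 (new)  [load 8/31]
  22 → side 8  [load 30/31]
8 tape sides opened.

8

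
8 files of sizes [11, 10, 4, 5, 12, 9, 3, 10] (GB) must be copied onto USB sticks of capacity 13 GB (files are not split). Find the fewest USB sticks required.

6

Total = 12 + 11 + 10 + 10 + 9 + 5 + 4 + 3 = 64 GB.
Lower bound: ⌈64/13⌉ = 5 USB sticks.
A packing using 6 USB sticks:
  USB stick 1: 12 = 12
  USB stick 2: 11 = 11
  USB stick 3: 10 + 3 = 13
  USB stick 4: 10 = 10
  USB stick 5: 9 + 4 = 13
  USB stick 6: 5 = 5
No arrangement into 5 USB sticks stays within capacity, so 6 is optimal.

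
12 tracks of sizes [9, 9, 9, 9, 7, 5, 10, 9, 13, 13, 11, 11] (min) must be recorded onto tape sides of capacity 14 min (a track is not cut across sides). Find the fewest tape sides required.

11

Total = 13 + 13 + 11 + 11 + 10 + 9 + 9 + 9 + 9 + 9 + 7 + 5 = 115 min.
Lower bound: ⌈115/14⌉ = 9 tape sides.
Also, 10 tracks each exceed 7 min, and no two of those can share a side, so at least 10 tape sides are needed.
A packing using 11 tape sides:
  side 1: 13 = 13
  side 2: 13 = 13
  side 3: 11 = 11
  side 4: 11 = 11
  side 5: 10 = 10
  side 6: 9 + 5 = 14
  side 7: 9 = 9
  side 8: 9 = 9
  side 9: 9 = 9
  side 10: 9 = 9
  side 11: 7 = 7
No arrangement into 10 tape sides stays within capacity, so 11 is optimal.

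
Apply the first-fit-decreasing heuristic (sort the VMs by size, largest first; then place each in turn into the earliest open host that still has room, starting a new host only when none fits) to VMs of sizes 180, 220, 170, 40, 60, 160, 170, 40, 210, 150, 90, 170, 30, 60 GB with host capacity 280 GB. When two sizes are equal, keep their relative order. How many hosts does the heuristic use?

Sorted descending: 220, 210, 180, 170, 170, 170, 160, 150, 90, 60, 60, 40, 40, 30.
  220 → host 1 (new)  [load 220/280]
  210 → host 2 (new)  [load 210/280]
  180 → host 3 (new)  [load 180/280]
  170 → host 4 (new)  [load 170/280]
  170 → host 5 (new)  [load 170/280]
  170 → host 6 (new)  [load 170/280]
  160 → host 7 (new)  [load 160/280]
  150 → host 8 (new)  [load 150/280]
  90 → host 3  [load 270/280]
  60 → host 1  [load 280/280]
  60 → host 2  [load 270/280]
  40 → host 4  [load 210/280]
  40 → host 4  [load 250/280]
  30 → host 4  [load 280/280]
8 hosts opened.

8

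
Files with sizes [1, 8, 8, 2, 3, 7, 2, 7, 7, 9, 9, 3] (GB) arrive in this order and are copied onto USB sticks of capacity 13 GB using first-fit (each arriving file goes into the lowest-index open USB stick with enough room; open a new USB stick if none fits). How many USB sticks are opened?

  1 → USB stick 1 (new)  [load 1/13]
  8 → USB stick 1  [load 9/13]
  8 → USB stick 2 (new)  [load 8/13]
  2 → USB stick 1  [load 11/13]
  3 → USB stick 2  [load 11/13]
  7 → USB stick 3 (new)  [load 7/13]
  2 → USB stick 1  [load 13/13]
  7 → USB stick 4 (new)  [load 7/13]
  7 → USB stick 5 (new)  [load 7/13]
  9 → USB stick 6 (new)  [load 9/13]
  9 → USB stick 7 (new)  [load 9/13]
  3 → USB stick 3  [load 10/13]
7 USB sticks opened.

7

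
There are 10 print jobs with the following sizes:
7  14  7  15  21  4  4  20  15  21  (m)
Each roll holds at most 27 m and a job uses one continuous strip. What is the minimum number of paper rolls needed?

6

Total = 21 + 21 + 20 + 15 + 15 + 14 + 7 + 7 + 4 + 4 = 128 m.
Lower bound: ⌈128/27⌉ = 5 paper rolls.
Also, 6 print jobs each exceed 27/2 m, and no two of those can share a roll, so at least 6 paper rolls are needed.
A packing using 6 paper rolls:
  roll 1: 21 + 4 = 25
  roll 2: 21 + 4 = 25
  roll 3: 20 + 7 = 27
  roll 4: 15 + 7 = 22
  roll 5: 15 = 15
  roll 6: 14 = 14
This matches the lower bound, so 6 is optimal.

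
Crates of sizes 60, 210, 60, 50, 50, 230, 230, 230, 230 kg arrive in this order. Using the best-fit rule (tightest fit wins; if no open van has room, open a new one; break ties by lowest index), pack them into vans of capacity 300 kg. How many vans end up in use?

6

  60 → van 1 (new)  [load 60/300]
  210 → van 1  [load 270/300]
  60 → van 2 (new)  [load 60/300]
  50 → van 2  [load 110/300]
  50 → van 2  [load 160/300]
  230 → van 3 (new)  [load 230/300]
  230 → van 4 (new)  [load 230/300]
  230 → van 5 (new)  [load 230/300]
  230 → van 6 (new)  [load 230/300]
6 vans opened.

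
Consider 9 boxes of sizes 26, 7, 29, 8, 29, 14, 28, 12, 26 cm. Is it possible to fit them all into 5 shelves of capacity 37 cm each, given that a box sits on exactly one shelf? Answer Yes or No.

Total = 179 cm; ⌈179/37⌉ = 5.
The bound of 5 does not rule out 5, but exhaustive search shows no assignment into 5 shelves of capacity 37 cm exists — the minimum is 6.

No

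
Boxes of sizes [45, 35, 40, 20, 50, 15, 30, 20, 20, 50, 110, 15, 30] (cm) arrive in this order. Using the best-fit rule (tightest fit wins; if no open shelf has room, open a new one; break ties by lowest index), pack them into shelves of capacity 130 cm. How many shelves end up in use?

  45 → shelf 1 (new)  [load 45/130]
  35 → shelf 1  [load 80/130]
  40 → shelf 1  [load 120/130]
  20 → shelf 2 (new)  [load 20/130]
  50 → shelf 2  [load 70/130]
  15 → shelf 2  [load 85/130]
  30 → shelf 2  [load 115/130]
  20 → shelf 3 (new)  [load 20/130]
  20 → shelf 3  [load 40/130]
  50 → shelf 3  [load 90/130]
  110 → shelf 4 (new)  [load 110/130]
  15 → shelf 2  [load 130/130]
  30 → shelf 3  [load 120/130]
4 shelves opened.

4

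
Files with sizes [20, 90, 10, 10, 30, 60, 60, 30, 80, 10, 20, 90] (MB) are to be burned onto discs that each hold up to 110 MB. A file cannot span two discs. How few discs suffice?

Total = 90 + 90 + 80 + 60 + 60 + 30 + 30 + 20 + 20 + 10 + 10 + 10 = 510 MB.
Lower bound: ⌈510/110⌉ = 5 discs.
A packing using 5 discs:
  disc 1: 90 + 20 = 110
  disc 2: 90 + 20 = 110
  disc 3: 80 + 30 = 110
  disc 4: 60 + 30 + 10 + 10 = 110
  disc 5: 60 + 10 = 70
This matches the lower bound, so 5 is optimal.

5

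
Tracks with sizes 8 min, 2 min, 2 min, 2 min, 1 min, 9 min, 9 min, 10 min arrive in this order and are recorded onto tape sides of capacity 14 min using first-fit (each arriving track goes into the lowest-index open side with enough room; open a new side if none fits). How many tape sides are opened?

  8 → side 1 (new)  [load 8/14]
  2 → side 1  [load 10/14]
  2 → side 1  [load 12/14]
  2 → side 1  [load 14/14]
  1 → side 2 (new)  [load 1/14]
  9 → side 2  [load 10/14]
  9 → side 3 (new)  [load 9/14]
  10 → side 4 (new)  [load 10/14]
4 tape sides opened.

4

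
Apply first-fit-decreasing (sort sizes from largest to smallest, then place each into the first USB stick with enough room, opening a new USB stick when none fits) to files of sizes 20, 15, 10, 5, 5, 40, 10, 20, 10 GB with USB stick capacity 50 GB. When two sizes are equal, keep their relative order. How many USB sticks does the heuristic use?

Sorted descending: 40, 20, 20, 15, 10, 10, 10, 5, 5.
  40 → USB stick 1 (new)  [load 40/50]
  20 → USB stick 2 (new)  [load 20/50]
  20 → USB stick 2  [load 40/50]
  15 → USB stick 3 (new)  [load 15/50]
  10 → USB stick 1  [load 50/50]
  10 → USB stick 2  [load 50/50]
  10 → USB stick 3  [load 25/50]
  5 → USB stick 3  [load 30/50]
  5 → USB stick 3  [load 35/50]
3 USB sticks opened.

3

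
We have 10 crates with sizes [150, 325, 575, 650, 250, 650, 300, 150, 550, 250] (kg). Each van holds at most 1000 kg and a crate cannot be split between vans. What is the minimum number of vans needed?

Total = 650 + 650 + 575 + 550 + 325 + 300 + 250 + 250 + 150 + 150 = 3850 kg.
Lower bound: ⌈3850/1000⌉ = 4 vans.
A packing using 4 vans:
  van 1: 650 + 325 = 975
  van 2: 650 + 300 = 950
  van 3: 575 + 250 + 150 = 975
  van 4: 550 + 250 + 150 = 950
This matches the lower bound, so 4 is optimal.

4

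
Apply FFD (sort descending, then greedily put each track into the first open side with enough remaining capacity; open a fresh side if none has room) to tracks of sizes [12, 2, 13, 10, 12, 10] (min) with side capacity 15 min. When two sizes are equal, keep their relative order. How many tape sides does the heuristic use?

Sorted descending: 13, 12, 12, 10, 10, 2.
  13 → side 1 (new)  [load 13/15]
  12 → side 2 (new)  [load 12/15]
  12 → side 3 (new)  [load 12/15]
  10 → side 4 (new)  [load 10/15]
  10 → side 5 (new)  [load 10/15]
  2 → side 1  [load 15/15]
5 tape sides opened.

5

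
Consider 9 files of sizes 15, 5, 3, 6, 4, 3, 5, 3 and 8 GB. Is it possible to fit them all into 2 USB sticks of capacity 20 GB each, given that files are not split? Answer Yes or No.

No

Total = 52 GB; ⌈52/20⌉ = 3.
At least 3 USB sticks are required, but only 2 are allowed.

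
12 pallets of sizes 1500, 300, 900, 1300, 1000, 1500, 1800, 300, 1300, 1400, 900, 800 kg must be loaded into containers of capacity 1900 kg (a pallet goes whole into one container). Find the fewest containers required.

8

Total = 1800 + 1500 + 1500 + 1400 + 1300 + 1300 + 1000 + 900 + 900 + 800 + 300 + 300 = 13000 kg.
Lower bound: ⌈13000/1900⌉ = 7 containers.
A packing using 8 containers:
  container 1: 1800 = 1800
  container 2: 1500 + 300 = 1800
  container 3: 1500 + 300 = 1800
  container 4: 1400 = 1400
  container 5: 1300 = 1300
  container 6: 1300 = 1300
  container 7: 1000 + 900 = 1900
  container 8: 900 + 800 = 1700
No arrangement into 7 containers stays within capacity, so 8 is optimal.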